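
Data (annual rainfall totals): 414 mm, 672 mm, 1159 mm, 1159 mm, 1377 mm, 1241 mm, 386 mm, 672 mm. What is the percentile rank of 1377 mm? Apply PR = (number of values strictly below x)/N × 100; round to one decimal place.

N = 8.
Strictly below 1377: 7. Equal to 1377: 1.
PR = 7/8 × 100 = 87.5

87.5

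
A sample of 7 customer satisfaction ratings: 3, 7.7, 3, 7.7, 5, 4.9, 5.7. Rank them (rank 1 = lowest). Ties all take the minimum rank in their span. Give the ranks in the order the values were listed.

Sorted (ascending): 3, 3, 4.9, 5, 5.7, 7.7, 7.7
The 2 values of 3 occupy positions 1–2 → each gets rank 1.
The 2 values of 7.7 occupy positions 6–7 → each gets rank 6.

1, 6, 1, 6, 4, 3, 5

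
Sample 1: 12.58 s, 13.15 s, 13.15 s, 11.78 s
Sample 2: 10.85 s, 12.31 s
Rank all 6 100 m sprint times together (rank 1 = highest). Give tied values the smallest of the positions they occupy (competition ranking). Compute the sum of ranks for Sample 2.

10

Sorted (descending): 13.15, 13.15, 12.58, 12.31, 11.78, 10.85
The 2 values of 13.15 occupy positions 1–2 → each gets rank 1.
Sample 2 values → pooled ranks: 10.85→6, 12.31→4
Rank sum = 6 + 4 = 10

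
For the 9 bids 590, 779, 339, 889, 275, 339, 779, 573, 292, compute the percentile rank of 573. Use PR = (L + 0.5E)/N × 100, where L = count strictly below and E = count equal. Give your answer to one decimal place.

50.0

N = 9.
Strictly below 573: 4. Equal to 573: 1.
PR = (4 + 0.5·1)/9 × 100 = 50.0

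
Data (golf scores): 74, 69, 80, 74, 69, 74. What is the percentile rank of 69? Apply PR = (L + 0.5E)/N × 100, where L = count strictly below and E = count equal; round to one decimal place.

N = 6.
Strictly below 69: 0. Equal to 69: 2.
PR = (0 + 0.5·2)/6 × 100 = 16.7

16.7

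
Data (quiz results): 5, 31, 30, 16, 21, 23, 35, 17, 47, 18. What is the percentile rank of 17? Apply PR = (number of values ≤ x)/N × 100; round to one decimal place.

30.0

N = 10.
Strictly below 17: 2. Equal to 17: 1.
PR = 3/10 × 100 = 30.0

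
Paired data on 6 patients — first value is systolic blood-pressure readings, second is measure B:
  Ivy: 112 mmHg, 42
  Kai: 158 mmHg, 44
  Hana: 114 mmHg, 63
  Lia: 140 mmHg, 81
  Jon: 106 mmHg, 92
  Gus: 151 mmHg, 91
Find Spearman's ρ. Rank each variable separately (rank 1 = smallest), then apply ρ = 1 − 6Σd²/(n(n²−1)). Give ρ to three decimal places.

Ranks of variable 1: 2, 6, 3, 4, 1, 5
Ranks of variable 2: 1, 2, 3, 4, 6, 5
d = r₁ − r₂: 1, 4, 0, 0, -5, 0
d²: 1, 16, 0, 0, 25, 0; Σd² = 42
ρ = 1 − 6·42/(6·35) = 1 − 252/210 = -0.200

-0.200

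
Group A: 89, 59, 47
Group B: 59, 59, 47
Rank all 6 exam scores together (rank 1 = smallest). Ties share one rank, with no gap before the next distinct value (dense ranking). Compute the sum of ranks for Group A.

6

Sorted (ascending): 47, 47, 59, 59, 59, 89
The 2 values of 47 share dense rank 1.
The 3 values of 59 share dense rank 2.
Remaining distinct values take the next consecutive integers.
Group A values → pooled ranks: 89→3, 59→2, 47→1
Rank sum = 3 + 2 + 1 = 6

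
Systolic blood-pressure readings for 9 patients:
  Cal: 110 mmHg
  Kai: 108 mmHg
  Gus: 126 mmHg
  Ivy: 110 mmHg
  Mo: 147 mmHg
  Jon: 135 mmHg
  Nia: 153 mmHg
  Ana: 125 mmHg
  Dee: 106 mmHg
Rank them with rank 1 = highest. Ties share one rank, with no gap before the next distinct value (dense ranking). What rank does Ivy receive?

Sorted (descending): 153, 147, 135, 126, 125, 110, 110, 108, 106
The 2 values of 110 share dense rank 6.
Remaining distinct values take the next consecutive integers.
Ivy has value 110 mmHg → rank 6.

6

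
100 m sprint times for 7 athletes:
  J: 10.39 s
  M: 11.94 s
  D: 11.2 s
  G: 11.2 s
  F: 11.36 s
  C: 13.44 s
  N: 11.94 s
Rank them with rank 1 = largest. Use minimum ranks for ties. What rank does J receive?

7

Sorted (descending): 13.44, 11.94, 11.94, 11.36, 11.2, 11.2, 10.39
The 2 values of 11.94 occupy positions 2–3 → each gets rank 2.
The 2 values of 11.2 occupy positions 5–6 → each gets rank 5.
J has value 10.39 s → rank 7.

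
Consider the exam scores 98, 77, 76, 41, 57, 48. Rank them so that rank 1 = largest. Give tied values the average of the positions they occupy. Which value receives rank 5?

48

Sorted (descending): 98, 77, 76, 57, 48, 41
No ties — each value takes its position as its rank.
Rank 5 → value 48.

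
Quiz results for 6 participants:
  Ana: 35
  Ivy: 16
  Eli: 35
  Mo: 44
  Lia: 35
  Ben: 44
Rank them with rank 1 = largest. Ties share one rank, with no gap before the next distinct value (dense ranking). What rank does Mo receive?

1

Sorted (descending): 44, 44, 35, 35, 35, 16
The 2 values of 44 share dense rank 1.
The 3 values of 35 share dense rank 2.
Remaining distinct values take the next consecutive integers.
Mo has value 44 → rank 1.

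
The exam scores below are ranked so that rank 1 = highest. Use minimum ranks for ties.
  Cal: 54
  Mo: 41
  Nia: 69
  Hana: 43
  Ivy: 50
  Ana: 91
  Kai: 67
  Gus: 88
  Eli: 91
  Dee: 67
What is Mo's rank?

Sorted (descending): 91, 91, 88, 69, 67, 67, 54, 50, 43, 41
The 2 values of 91 occupy positions 1–2 → each gets rank 1.
The 2 values of 67 occupy positions 5–6 → each gets rank 5.
Mo has value 41 → rank 10.

10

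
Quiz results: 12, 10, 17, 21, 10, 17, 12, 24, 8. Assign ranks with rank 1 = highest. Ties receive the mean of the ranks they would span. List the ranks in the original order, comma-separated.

Sorted (descending): 24, 21, 17, 17, 12, 12, 10, 10, 8
The 2 values of 17 occupy positions 3–4 → average rank (3+4)/2 = 3.5.
The 2 values of 12 occupy positions 5–6 → average rank (5+6)/2 = 5.5.
The 2 values of 10 occupy positions 7–8 → average rank (7+8)/2 = 7.5.

5.5, 7.5, 3.5, 2, 7.5, 3.5, 5.5, 1, 9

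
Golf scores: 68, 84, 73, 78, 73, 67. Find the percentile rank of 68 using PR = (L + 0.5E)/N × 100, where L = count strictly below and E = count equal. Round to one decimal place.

N = 6.
Strictly below 68: 1. Equal to 68: 1.
PR = (1 + 0.5·1)/6 × 100 = 25.0

25.0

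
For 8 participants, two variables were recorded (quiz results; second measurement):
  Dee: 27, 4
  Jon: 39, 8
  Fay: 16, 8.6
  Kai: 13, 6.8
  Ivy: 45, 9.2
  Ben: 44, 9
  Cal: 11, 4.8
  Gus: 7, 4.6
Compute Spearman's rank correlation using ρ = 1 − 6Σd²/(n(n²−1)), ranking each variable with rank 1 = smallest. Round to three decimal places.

0.714

Ranks of variable 1: 5, 6, 4, 3, 8, 7, 2, 1
Ranks of variable 2: 1, 5, 6, 4, 8, 7, 3, 2
d = r₁ − r₂: 4, 1, -2, -1, 0, 0, -1, -1
d²: 16, 1, 4, 1, 0, 0, 1, 1; Σd² = 24
ρ = 1 − 6·24/(8·63) = 1 − 144/504 = 0.714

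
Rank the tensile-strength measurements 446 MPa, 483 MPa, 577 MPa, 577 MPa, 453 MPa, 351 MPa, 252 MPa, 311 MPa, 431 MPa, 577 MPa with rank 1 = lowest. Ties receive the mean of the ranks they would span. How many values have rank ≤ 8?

Sorted (ascending): 252, 311, 351, 431, 446, 453, 483, 577, 577, 577
The 3 values of 577 occupy positions 8–10 → average rank 9.
Ranks ≤ 8: {1, 2, 3, 4, 5, 6, 7} → 7 values.

7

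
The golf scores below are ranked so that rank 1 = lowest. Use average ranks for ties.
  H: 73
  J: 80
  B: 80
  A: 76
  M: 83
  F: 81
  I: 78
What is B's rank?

4.5

Sorted (ascending): 73, 76, 78, 80, 80, 81, 83
The 2 values of 80 occupy positions 4–5 → average rank (4+5)/2 = 4.5.
B has value 80 → rank 4.5.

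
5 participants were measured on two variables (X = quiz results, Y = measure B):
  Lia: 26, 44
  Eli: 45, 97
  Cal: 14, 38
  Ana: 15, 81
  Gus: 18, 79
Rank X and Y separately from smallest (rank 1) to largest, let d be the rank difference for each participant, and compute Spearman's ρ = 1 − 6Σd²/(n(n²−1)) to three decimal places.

0.600

Ranks of variable 1: 4, 5, 1, 2, 3
Ranks of variable 2: 2, 5, 1, 4, 3
d = r₁ − r₂: 2, 0, 0, -2, 0
d²: 4, 0, 0, 4, 0; Σd² = 8
ρ = 1 − 6·8/(5·24) = 1 − 48/120 = 0.600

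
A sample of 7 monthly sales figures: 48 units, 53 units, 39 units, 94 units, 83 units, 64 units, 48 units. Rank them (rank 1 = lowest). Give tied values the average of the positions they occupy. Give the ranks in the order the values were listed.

Sorted (ascending): 39, 48, 48, 53, 64, 83, 94
The 2 values of 48 occupy positions 2–3 → average rank (2+3)/2 = 2.5.

2.5, 4, 1, 7, 6, 5, 2.5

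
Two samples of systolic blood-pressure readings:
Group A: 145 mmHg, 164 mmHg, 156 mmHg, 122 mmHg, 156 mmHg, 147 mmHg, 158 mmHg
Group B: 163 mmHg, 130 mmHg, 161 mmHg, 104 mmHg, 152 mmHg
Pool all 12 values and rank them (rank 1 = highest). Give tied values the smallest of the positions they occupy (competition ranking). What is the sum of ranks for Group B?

34

Sorted (descending): 164, 163, 161, 158, 156, 156, 152, 147, 145, 130, 122, 104
The 2 values of 156 occupy positions 5–6 → each gets rank 5.
Group B values → pooled ranks: 163→2, 130→10, 161→3, 104→12, 152→7
Rank sum = 2 + 10 + 3 + 12 + 7 = 34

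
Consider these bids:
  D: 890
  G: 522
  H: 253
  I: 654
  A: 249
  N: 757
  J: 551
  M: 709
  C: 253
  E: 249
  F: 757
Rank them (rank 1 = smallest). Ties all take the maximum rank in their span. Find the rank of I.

Sorted (ascending): 249, 249, 253, 253, 522, 551, 654, 709, 757, 757, 890
The 2 values of 249 occupy positions 1–2 → each gets rank 2.
The 2 values of 253 occupy positions 3–4 → each gets rank 4.
The 2 values of 757 occupy positions 9–10 → each gets rank 10.
I has value 654 → rank 7.

7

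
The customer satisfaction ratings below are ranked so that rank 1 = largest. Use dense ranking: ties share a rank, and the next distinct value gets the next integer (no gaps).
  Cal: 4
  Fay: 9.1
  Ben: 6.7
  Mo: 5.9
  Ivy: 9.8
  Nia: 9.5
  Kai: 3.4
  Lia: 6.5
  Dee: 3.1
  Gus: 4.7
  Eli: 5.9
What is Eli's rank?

6

Sorted (descending): 9.8, 9.5, 9.1, 6.7, 6.5, 5.9, 5.9, 4.7, 4, 3.4, 3.1
The 2 values of 5.9 share dense rank 6.
Remaining distinct values take the next consecutive integers.
Eli has value 5.9 → rank 6.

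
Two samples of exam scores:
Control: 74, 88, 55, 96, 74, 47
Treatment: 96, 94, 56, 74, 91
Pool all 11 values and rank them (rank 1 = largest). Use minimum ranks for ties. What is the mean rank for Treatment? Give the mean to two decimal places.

Sorted (descending): 96, 96, 94, 91, 88, 74, 74, 74, 56, 55, 47
The 2 values of 96 occupy positions 1–2 → each gets rank 1.
The 3 values of 74 occupy positions 6–8 → each gets rank 6.
Treatment values → pooled ranks: 96→1, 94→3, 56→9, 74→6, 91→4
Mean rank = (1 + 3 + 9 + 6 + 4) / 5 = 4.60

4.60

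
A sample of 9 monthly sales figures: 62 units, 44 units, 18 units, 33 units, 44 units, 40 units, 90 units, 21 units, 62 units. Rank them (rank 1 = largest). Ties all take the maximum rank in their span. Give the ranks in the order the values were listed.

3, 5, 9, 7, 5, 6, 1, 8, 3

Sorted (descending): 90, 62, 62, 44, 44, 40, 33, 21, 18
The 2 values of 62 occupy positions 2–3 → each gets rank 3.
The 2 values of 44 occupy positions 4–5 → each gets rank 5.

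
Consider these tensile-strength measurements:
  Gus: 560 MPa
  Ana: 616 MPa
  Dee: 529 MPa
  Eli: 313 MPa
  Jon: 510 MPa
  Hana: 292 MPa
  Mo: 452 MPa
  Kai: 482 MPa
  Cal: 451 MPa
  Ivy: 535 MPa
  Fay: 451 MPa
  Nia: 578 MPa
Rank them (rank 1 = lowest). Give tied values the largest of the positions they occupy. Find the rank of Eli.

Sorted (ascending): 292, 313, 451, 451, 452, 482, 510, 529, 535, 560, 578, 616
The 2 values of 451 occupy positions 3–4 → each gets rank 4.
Eli has value 313 MPa → rank 2.

2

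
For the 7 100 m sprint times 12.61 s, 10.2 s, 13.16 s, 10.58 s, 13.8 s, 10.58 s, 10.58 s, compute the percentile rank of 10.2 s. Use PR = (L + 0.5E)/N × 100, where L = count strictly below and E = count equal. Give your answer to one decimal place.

7.1

N = 7.
Strictly below 10.2: 0. Equal to 10.2: 1.
PR = (0 + 0.5·1)/7 × 100 = 7.1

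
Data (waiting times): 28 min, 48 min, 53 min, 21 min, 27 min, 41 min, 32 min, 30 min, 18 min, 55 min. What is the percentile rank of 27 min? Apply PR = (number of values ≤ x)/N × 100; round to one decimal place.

30.0

N = 10.
Strictly below 27: 2. Equal to 27: 1.
PR = 3/10 × 100 = 30.0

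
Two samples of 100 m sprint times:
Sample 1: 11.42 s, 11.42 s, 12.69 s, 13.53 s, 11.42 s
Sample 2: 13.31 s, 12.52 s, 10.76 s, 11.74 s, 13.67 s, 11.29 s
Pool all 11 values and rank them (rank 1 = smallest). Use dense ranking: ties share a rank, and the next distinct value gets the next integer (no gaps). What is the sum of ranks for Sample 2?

Sorted (ascending): 10.76, 11.29, 11.42, 11.42, 11.42, 11.74, 12.52, 12.69, 13.31, 13.53, 13.67
The 3 values of 11.42 share dense rank 3.
Remaining distinct values take the next consecutive integers.
Sample 2 values → pooled ranks: 13.31→7, 12.52→5, 10.76→1, 11.74→4, 13.67→9, 11.29→2
Rank sum = 7 + 5 + 1 + 4 + 9 + 2 = 28

28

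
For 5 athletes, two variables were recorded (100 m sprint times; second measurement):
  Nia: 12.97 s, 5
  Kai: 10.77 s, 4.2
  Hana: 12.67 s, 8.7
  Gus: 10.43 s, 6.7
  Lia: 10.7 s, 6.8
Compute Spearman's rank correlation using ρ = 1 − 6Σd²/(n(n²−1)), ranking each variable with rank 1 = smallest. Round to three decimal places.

-0.100

Ranks of variable 1: 5, 3, 4, 1, 2
Ranks of variable 2: 2, 1, 5, 3, 4
d = r₁ − r₂: 3, 2, -1, -2, -2
d²: 9, 4, 1, 4, 4; Σd² = 22
ρ = 1 − 6·22/(5·24) = 1 − 132/120 = -0.100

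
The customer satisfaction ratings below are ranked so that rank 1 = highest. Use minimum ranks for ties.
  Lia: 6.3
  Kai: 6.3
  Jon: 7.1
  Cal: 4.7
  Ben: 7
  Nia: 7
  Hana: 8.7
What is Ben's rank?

3

Sorted (descending): 8.7, 7.1, 7, 7, 6.3, 6.3, 4.7
The 2 values of 7 occupy positions 3–4 → each gets rank 3.
The 2 values of 6.3 occupy positions 5–6 → each gets rank 5.
Ben has value 7 → rank 3.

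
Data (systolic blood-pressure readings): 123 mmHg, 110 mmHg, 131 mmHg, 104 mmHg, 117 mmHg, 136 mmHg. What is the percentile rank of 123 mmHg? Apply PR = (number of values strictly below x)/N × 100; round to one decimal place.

50.0

N = 6.
Strictly below 123: 3. Equal to 123: 1.
PR = 3/6 × 100 = 50.0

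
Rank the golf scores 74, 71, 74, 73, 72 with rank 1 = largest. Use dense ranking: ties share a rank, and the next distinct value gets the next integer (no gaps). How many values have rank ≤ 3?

Sorted (descending): 74, 74, 73, 72, 71
The 2 values of 74 share dense rank 1.
Remaining distinct values take the next consecutive integers.
Ranks ≤ 3: {1, 1, 2, 3} → 4 values.

4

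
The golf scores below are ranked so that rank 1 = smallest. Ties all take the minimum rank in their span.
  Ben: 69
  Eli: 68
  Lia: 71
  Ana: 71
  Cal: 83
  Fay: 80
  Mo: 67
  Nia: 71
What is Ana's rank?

4

Sorted (ascending): 67, 68, 69, 71, 71, 71, 80, 83
The 3 values of 71 occupy positions 4–6 → each gets rank 4.
Ana has value 71 → rank 4.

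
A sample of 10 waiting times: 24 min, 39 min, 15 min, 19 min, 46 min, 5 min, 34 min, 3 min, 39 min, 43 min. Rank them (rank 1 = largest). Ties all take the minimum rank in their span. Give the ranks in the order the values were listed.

Sorted (descending): 46, 43, 39, 39, 34, 24, 19, 15, 5, 3
The 2 values of 39 occupy positions 3–4 → each gets rank 3.

6, 3, 8, 7, 1, 9, 5, 10, 3, 2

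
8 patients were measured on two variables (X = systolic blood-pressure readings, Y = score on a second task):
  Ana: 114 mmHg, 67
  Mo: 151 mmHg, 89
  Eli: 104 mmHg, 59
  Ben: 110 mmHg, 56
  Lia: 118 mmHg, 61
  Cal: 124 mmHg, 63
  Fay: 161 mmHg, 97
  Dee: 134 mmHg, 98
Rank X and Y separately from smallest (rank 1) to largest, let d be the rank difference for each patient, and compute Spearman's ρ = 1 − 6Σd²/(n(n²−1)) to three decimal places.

Ranks of variable 1: 3, 7, 1, 2, 4, 5, 8, 6
Ranks of variable 2: 5, 6, 2, 1, 3, 4, 7, 8
d = r₁ − r₂: -2, 1, -1, 1, 1, 1, 1, -2
d²: 4, 1, 1, 1, 1, 1, 1, 4; Σd² = 14
ρ = 1 − 6·14/(8·63) = 1 − 84/504 = 0.833

0.833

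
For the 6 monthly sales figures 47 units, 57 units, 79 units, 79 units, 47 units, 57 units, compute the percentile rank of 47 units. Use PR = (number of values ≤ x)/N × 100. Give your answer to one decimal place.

33.3

N = 6.
Strictly below 47: 0. Equal to 47: 2.
PR = 2/6 × 100 = 33.3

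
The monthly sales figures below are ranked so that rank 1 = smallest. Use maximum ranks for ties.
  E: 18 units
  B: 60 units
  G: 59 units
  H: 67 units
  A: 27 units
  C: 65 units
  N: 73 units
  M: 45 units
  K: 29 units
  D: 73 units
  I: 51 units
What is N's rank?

11

Sorted (ascending): 18, 27, 29, 45, 51, 59, 60, 65, 67, 73, 73
The 2 values of 73 occupy positions 10–11 → each gets rank 11.
N has value 73 units → rank 11.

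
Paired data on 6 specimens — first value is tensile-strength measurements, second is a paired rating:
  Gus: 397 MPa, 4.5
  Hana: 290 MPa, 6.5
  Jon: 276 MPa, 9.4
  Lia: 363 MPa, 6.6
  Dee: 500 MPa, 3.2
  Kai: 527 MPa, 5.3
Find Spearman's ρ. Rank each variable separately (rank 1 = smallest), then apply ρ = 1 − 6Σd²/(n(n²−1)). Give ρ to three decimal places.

-0.771

Ranks of variable 1: 4, 2, 1, 3, 5, 6
Ranks of variable 2: 2, 4, 6, 5, 1, 3
d = r₁ − r₂: 2, -2, -5, -2, 4, 3
d²: 4, 4, 25, 4, 16, 9; Σd² = 62
ρ = 1 − 6·62/(6·35) = 1 − 372/210 = -0.771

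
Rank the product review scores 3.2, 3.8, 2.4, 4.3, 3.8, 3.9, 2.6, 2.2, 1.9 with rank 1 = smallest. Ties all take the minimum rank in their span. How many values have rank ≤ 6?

Sorted (ascending): 1.9, 2.2, 2.4, 2.6, 3.2, 3.8, 3.8, 3.9, 4.3
The 2 values of 3.8 occupy positions 6–7 → each gets rank 6.
Ranks ≤ 6: {1, 2, 3, 4, 5, 6, 6} → 7 values.

7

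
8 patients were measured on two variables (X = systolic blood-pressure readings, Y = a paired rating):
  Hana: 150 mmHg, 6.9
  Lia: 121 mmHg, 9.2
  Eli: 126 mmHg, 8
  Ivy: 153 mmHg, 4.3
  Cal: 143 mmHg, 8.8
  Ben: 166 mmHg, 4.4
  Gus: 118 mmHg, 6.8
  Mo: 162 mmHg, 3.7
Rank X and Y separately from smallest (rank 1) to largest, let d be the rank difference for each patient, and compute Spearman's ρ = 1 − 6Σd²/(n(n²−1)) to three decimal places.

-0.667

Ranks of variable 1: 5, 2, 3, 6, 4, 8, 1, 7
Ranks of variable 2: 5, 8, 6, 2, 7, 3, 4, 1
d = r₁ − r₂: 0, -6, -3, 4, -3, 5, -3, 6
d²: 0, 36, 9, 16, 9, 25, 9, 36; Σd² = 140
ρ = 1 − 6·140/(8·63) = 1 − 840/504 = -0.667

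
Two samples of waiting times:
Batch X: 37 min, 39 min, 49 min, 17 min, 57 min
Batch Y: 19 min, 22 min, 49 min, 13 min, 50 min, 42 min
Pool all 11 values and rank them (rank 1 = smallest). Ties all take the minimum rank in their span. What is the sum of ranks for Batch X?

32

Sorted (ascending): 13, 17, 19, 22, 37, 39, 42, 49, 49, 50, 57
The 2 values of 49 occupy positions 8–9 → each gets rank 8.
Batch X values → pooled ranks: 37→5, 39→6, 49→8, 17→2, 57→11
Rank sum = 5 + 6 + 8 + 2 + 11 = 32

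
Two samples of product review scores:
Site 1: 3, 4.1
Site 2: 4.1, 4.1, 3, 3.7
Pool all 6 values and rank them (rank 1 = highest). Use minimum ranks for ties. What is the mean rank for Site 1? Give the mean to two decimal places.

3.00

Sorted (descending): 4.1, 4.1, 4.1, 3.7, 3, 3
The 3 values of 4.1 occupy positions 1–3 → each gets rank 1.
The 2 values of 3 occupy positions 5–6 → each gets rank 5.
Site 1 values → pooled ranks: 3→5, 4.1→1
Mean rank = (5 + 1) / 2 = 3.00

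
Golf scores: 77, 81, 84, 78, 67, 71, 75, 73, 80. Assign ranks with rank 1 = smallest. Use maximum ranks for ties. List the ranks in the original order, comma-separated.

5, 8, 9, 6, 1, 2, 4, 3, 7

Sorted (ascending): 67, 71, 73, 75, 77, 78, 80, 81, 84
No ties — each value takes its position as its rank.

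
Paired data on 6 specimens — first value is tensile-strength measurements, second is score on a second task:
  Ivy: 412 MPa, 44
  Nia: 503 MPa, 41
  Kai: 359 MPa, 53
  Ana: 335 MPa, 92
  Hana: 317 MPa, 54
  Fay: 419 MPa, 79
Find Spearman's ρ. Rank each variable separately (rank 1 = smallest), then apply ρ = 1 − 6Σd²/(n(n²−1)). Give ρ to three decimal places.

-0.543

Ranks of variable 1: 4, 6, 3, 2, 1, 5
Ranks of variable 2: 2, 1, 3, 6, 4, 5
d = r₁ − r₂: 2, 5, 0, -4, -3, 0
d²: 4, 25, 0, 16, 9, 0; Σd² = 54
ρ = 1 − 6·54/(6·35) = 1 − 324/210 = -0.543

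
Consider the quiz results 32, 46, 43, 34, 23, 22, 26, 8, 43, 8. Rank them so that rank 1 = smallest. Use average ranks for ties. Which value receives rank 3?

22

Sorted (ascending): 8, 8, 22, 23, 26, 32, 34, 43, 43, 46
The 2 values of 8 occupy positions 1–2 → average rank (1+2)/2 = 1.5.
The 2 values of 43 occupy positions 8–9 → average rank (8+9)/2 = 8.5.
Rank 3 → value 22.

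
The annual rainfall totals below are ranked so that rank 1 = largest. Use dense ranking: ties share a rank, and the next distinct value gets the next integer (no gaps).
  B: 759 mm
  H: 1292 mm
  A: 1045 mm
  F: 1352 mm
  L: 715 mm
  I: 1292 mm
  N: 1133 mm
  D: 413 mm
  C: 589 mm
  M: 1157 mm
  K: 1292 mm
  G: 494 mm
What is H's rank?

2

Sorted (descending): 1352, 1292, 1292, 1292, 1157, 1133, 1045, 759, 715, 589, 494, 413
The 3 values of 1292 share dense rank 2.
Remaining distinct values take the next consecutive integers.
H has value 1292 mm → rank 2.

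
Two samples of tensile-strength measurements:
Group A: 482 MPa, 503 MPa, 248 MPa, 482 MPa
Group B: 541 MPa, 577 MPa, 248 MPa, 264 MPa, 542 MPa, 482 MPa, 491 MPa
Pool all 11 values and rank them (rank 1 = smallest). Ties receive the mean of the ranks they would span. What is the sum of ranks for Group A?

Sorted (ascending): 248, 248, 264, 482, 482, 482, 491, 503, 541, 542, 577
The 2 values of 248 occupy positions 1–2 → average rank (1+2)/2 = 1.5.
The 3 values of 482 occupy positions 4–6 → average rank 5.
Group A values → pooled ranks: 482→5, 503→8, 248→1.5, 482→5
Rank sum = 5 + 8 + 1.5 + 5 = 19.5

19.5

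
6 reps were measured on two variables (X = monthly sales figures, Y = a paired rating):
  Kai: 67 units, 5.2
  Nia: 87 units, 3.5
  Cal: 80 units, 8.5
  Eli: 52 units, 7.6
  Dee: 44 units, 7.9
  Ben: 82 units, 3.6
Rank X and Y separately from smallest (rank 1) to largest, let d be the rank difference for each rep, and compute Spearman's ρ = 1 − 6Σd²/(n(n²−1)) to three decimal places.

-0.657

Ranks of variable 1: 3, 6, 4, 2, 1, 5
Ranks of variable 2: 3, 1, 6, 4, 5, 2
d = r₁ − r₂: 0, 5, -2, -2, -4, 3
d²: 0, 25, 4, 4, 16, 9; Σd² = 58
ρ = 1 − 6·58/(6·35) = 1 − 348/210 = -0.657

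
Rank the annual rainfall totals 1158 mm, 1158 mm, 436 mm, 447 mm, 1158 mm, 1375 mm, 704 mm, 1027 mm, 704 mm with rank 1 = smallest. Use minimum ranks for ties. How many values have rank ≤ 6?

Sorted (ascending): 436, 447, 704, 704, 1027, 1158, 1158, 1158, 1375
The 2 values of 704 occupy positions 3–4 → each gets rank 3.
The 3 values of 1158 occupy positions 6–8 → each gets rank 6.
Ranks ≤ 6: {1, 2, 3, 3, 5, 6, 6, 6} → 8 values.

8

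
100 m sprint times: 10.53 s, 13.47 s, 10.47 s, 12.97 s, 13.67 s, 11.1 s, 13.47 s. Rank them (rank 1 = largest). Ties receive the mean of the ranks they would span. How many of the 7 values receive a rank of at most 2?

Sorted (descending): 13.67, 13.47, 13.47, 12.97, 11.1, 10.53, 10.47
The 2 values of 13.47 occupy positions 2–3 → average rank (2+3)/2 = 2.5.
Ranks ≤ 2: {1} → 1 value.

1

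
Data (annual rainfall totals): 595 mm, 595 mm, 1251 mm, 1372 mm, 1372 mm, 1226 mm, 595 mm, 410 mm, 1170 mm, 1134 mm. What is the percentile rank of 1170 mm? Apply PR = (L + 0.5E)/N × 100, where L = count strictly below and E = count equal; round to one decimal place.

N = 10.
Strictly below 1170: 5. Equal to 1170: 1.
PR = (5 + 0.5·1)/10 × 100 = 55.0

55.0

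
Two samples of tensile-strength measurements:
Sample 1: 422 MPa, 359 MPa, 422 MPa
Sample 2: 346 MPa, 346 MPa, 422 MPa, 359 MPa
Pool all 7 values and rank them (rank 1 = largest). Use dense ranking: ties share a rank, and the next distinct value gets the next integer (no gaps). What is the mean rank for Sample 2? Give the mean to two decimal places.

2.25

Sorted (descending): 422, 422, 422, 359, 359, 346, 346
The 3 values of 422 share dense rank 1.
The 2 values of 359 share dense rank 2.
The 2 values of 346 share dense rank 3.
Sample 2 values → pooled ranks: 346→3, 346→3, 422→1, 359→2
Mean rank = (3 + 3 + 1 + 2) / 4 = 2.25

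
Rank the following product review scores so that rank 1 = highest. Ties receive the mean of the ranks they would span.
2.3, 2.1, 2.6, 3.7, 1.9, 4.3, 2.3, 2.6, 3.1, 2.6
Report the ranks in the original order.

7.5, 9, 5, 2, 10, 1, 7.5, 5, 3, 5

Sorted (descending): 4.3, 3.7, 3.1, 2.6, 2.6, 2.6, 2.3, 2.3, 2.1, 1.9
The 3 values of 2.6 occupy positions 4–6 → average rank 5.
The 2 values of 2.3 occupy positions 7–8 → average rank (7+8)/2 = 7.5.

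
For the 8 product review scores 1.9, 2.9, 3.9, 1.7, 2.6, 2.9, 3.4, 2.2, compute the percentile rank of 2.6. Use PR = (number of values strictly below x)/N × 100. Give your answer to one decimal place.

N = 8.
Strictly below 2.6: 3. Equal to 2.6: 1.
PR = 3/8 × 100 = 37.5

37.5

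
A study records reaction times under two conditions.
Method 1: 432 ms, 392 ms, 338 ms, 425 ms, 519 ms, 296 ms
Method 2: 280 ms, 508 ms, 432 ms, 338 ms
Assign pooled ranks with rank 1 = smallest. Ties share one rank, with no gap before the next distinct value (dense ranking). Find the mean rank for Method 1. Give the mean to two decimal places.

4.67

Sorted (ascending): 280, 296, 338, 338, 392, 425, 432, 432, 508, 519
The 2 values of 338 share dense rank 3.
The 2 values of 432 share dense rank 6.
Remaining distinct values take the next consecutive integers.
Method 1 values → pooled ranks: 432→6, 392→4, 338→3, 425→5, 519→8, 296→2
Mean rank = (6 + 4 + 3 + 5 + 8 + 2) / 6 = 4.67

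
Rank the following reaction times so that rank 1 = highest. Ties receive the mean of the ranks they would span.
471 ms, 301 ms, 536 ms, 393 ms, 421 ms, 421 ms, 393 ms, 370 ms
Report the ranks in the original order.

Sorted (descending): 536, 471, 421, 421, 393, 393, 370, 301
The 2 values of 421 occupy positions 3–4 → average rank (3+4)/2 = 3.5.
The 2 values of 393 occupy positions 5–6 → average rank (5+6)/2 = 5.5.

2, 8, 1, 5.5, 3.5, 3.5, 5.5, 7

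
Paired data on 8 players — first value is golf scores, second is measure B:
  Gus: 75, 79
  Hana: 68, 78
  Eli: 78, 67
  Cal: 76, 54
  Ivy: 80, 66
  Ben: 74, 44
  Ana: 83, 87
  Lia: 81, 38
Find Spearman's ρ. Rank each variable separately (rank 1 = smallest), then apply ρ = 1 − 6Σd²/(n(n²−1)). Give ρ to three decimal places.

Ranks of variable 1: 3, 1, 5, 4, 6, 2, 8, 7
Ranks of variable 2: 7, 6, 5, 3, 4, 2, 8, 1
d = r₁ − r₂: -4, -5, 0, 1, 2, 0, 0, 6
d²: 16, 25, 0, 1, 4, 0, 0, 36; Σd² = 82
ρ = 1 − 6·82/(8·63) = 1 − 492/504 = 0.024

0.024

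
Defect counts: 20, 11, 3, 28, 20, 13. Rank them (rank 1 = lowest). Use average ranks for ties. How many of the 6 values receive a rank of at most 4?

3

Sorted (ascending): 3, 11, 13, 20, 20, 28
The 2 values of 20 occupy positions 4–5 → average rank (4+5)/2 = 4.5.
Ranks ≤ 4: {1, 2, 3} → 3 values.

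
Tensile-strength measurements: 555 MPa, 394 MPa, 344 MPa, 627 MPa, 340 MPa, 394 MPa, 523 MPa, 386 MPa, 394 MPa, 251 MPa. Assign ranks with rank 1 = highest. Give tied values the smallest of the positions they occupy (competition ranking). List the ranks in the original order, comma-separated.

2, 4, 8, 1, 9, 4, 3, 7, 4, 10

Sorted (descending): 627, 555, 523, 394, 394, 394, 386, 344, 340, 251
The 3 values of 394 occupy positions 4–6 → each gets rank 4.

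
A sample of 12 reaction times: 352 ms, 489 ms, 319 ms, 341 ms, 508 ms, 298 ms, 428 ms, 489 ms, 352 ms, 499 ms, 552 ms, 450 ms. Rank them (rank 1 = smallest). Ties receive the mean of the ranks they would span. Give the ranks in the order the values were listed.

4.5, 8.5, 2, 3, 11, 1, 6, 8.5, 4.5, 10, 12, 7

Sorted (ascending): 298, 319, 341, 352, 352, 428, 450, 489, 489, 499, 508, 552
The 2 values of 352 occupy positions 4–5 → average rank (4+5)/2 = 4.5.
The 2 values of 489 occupy positions 8–9 → average rank (8+9)/2 = 8.5.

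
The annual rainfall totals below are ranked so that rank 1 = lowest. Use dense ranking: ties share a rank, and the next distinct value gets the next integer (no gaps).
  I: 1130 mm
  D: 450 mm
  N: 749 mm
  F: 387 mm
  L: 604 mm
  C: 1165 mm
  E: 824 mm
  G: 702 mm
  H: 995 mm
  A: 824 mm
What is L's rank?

Sorted (ascending): 387, 450, 604, 702, 749, 824, 824, 995, 1130, 1165
The 2 values of 824 share dense rank 6.
Remaining distinct values take the next consecutive integers.
L has value 604 mm → rank 3.

3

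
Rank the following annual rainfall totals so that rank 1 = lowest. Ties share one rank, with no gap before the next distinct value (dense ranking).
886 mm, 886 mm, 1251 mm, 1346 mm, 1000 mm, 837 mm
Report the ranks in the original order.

Sorted (ascending): 837, 886, 886, 1000, 1251, 1346
The 2 values of 886 share dense rank 2.
Remaining distinct values take the next consecutive integers.

2, 2, 4, 5, 3, 1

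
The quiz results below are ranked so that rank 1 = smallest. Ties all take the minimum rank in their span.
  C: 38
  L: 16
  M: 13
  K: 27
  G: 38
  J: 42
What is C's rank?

Sorted (ascending): 13, 16, 27, 38, 38, 42
The 2 values of 38 occupy positions 4–5 → each gets rank 4.
C has value 38 → rank 4.

4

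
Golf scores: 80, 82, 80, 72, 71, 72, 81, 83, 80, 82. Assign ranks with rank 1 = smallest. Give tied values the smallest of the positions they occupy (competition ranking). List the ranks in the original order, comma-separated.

Sorted (ascending): 71, 72, 72, 80, 80, 80, 81, 82, 82, 83
The 2 values of 72 occupy positions 2–3 → each gets rank 2.
The 3 values of 80 occupy positions 4–6 → each gets rank 4.
The 2 values of 82 occupy positions 8–9 → each gets rank 8.

4, 8, 4, 2, 1, 2, 7, 10, 4, 8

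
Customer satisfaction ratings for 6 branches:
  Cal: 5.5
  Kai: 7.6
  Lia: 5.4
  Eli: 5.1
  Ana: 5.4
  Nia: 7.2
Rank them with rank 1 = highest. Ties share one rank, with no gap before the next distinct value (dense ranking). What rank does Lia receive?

Sorted (descending): 7.6, 7.2, 5.5, 5.4, 5.4, 5.1
The 2 values of 5.4 share dense rank 4.
Remaining distinct values take the next consecutive integers.
Lia has value 5.4 → rank 4.

4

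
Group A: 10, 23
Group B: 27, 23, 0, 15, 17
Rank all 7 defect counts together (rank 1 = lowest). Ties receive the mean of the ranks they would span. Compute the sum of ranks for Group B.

Sorted (ascending): 0, 10, 15, 17, 23, 23, 27
The 2 values of 23 occupy positions 5–6 → average rank (5+6)/2 = 5.5.
Group B values → pooled ranks: 27→7, 23→5.5, 0→1, 15→3, 17→4
Rank sum = 7 + 5.5 + 1 + 3 + 4 = 20.5

20.5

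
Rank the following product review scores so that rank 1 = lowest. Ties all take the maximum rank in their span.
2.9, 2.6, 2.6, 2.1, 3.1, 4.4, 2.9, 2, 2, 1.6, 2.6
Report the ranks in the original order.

9, 7, 7, 4, 10, 11, 9, 3, 3, 1, 7

Sorted (ascending): 1.6, 2, 2, 2.1, 2.6, 2.6, 2.6, 2.9, 2.9, 3.1, 4.4
The 2 values of 2 occupy positions 2–3 → each gets rank 3.
The 3 values of 2.6 occupy positions 5–7 → each gets rank 7.
The 2 values of 2.9 occupy positions 8–9 → each gets rank 9.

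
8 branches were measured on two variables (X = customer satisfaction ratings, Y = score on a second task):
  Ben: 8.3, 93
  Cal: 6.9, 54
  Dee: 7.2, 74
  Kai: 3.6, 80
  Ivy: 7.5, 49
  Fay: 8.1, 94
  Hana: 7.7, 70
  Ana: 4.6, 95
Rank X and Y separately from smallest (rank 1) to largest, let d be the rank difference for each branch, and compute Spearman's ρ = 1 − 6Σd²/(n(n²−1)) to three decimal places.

0.024

Ranks of variable 1: 8, 3, 4, 1, 5, 7, 6, 2
Ranks of variable 2: 6, 2, 4, 5, 1, 7, 3, 8
d = r₁ − r₂: 2, 1, 0, -4, 4, 0, 3, -6
d²: 4, 1, 0, 16, 16, 0, 9, 36; Σd² = 82
ρ = 1 − 6·82/(8·63) = 1 − 492/504 = 0.024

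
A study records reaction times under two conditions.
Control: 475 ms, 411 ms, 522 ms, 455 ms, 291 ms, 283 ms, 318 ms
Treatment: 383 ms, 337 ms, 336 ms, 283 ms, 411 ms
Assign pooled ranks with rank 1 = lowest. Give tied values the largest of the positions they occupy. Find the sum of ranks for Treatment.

29

Sorted (ascending): 283, 283, 291, 318, 336, 337, 383, 411, 411, 455, 475, 522
The 2 values of 283 occupy positions 1–2 → each gets rank 2.
The 2 values of 411 occupy positions 8–9 → each gets rank 9.
Treatment values → pooled ranks: 383→7, 337→6, 336→5, 283→2, 411→9
Rank sum = 7 + 6 + 5 + 2 + 9 = 29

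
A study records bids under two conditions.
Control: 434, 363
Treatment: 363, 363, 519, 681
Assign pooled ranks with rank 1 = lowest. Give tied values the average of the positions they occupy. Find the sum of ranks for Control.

6

Sorted (ascending): 363, 363, 363, 434, 519, 681
The 3 values of 363 occupy positions 1–3 → average rank 2.
Control values → pooled ranks: 434→4, 363→2
Rank sum = 4 + 2 = 6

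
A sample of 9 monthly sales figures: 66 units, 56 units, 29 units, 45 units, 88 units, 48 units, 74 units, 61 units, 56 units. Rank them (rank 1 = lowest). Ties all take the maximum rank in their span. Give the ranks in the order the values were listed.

Sorted (ascending): 29, 45, 48, 56, 56, 61, 66, 74, 88
The 2 values of 56 occupy positions 4–5 → each gets rank 5.

7, 5, 1, 2, 9, 3, 8, 6, 5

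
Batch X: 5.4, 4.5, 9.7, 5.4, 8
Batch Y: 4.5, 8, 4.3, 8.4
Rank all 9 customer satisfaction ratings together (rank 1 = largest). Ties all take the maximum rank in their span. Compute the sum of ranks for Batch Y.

Sorted (descending): 9.7, 8.4, 8, 8, 5.4, 5.4, 4.5, 4.5, 4.3
The 2 values of 8 occupy positions 3–4 → each gets rank 4.
The 2 values of 5.4 occupy positions 5–6 → each gets rank 6.
The 2 values of 4.5 occupy positions 7–8 → each gets rank 8.
Batch Y values → pooled ranks: 4.5→8, 8→4, 4.3→9, 8.4→2
Rank sum = 8 + 4 + 9 + 2 = 23

23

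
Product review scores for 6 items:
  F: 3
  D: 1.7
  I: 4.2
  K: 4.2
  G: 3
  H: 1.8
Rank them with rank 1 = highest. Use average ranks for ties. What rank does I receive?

1.5

Sorted (descending): 4.2, 4.2, 3, 3, 1.8, 1.7
The 2 values of 4.2 occupy positions 1–2 → average rank (1+2)/2 = 1.5.
The 2 values of 3 occupy positions 3–4 → average rank (3+4)/2 = 3.5.
I has value 4.2 → rank 1.5.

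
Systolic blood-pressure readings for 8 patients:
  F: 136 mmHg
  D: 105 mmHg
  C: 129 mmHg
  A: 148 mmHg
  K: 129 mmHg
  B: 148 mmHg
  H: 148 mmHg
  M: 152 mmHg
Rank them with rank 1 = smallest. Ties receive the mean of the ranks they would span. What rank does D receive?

Sorted (ascending): 105, 129, 129, 136, 148, 148, 148, 152
The 2 values of 129 occupy positions 2–3 → average rank (2+3)/2 = 2.5.
The 3 values of 148 occupy positions 5–7 → average rank 6.
D has value 105 mmHg → rank 1.

1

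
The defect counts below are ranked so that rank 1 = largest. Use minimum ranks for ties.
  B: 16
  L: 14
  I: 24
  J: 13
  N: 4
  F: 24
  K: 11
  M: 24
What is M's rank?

Sorted (descending): 24, 24, 24, 16, 14, 13, 11, 4
The 3 values of 24 occupy positions 1–3 → each gets rank 1.
M has value 24 → rank 1.

1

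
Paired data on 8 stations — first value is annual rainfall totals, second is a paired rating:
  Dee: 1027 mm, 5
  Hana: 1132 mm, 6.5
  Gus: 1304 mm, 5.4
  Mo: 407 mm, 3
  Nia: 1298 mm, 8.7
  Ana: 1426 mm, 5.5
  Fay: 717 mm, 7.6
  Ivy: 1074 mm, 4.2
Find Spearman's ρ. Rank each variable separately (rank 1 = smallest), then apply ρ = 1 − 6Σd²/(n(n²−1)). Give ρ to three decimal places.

Ranks of variable 1: 3, 5, 7, 1, 6, 8, 2, 4
Ranks of variable 2: 3, 6, 4, 1, 8, 5, 7, 2
d = r₁ − r₂: 0, -1, 3, 0, -2, 3, -5, 2
d²: 0, 1, 9, 0, 4, 9, 25, 4; Σd² = 52
ρ = 1 − 6·52/(8·63) = 1 − 312/504 = 0.381

0.381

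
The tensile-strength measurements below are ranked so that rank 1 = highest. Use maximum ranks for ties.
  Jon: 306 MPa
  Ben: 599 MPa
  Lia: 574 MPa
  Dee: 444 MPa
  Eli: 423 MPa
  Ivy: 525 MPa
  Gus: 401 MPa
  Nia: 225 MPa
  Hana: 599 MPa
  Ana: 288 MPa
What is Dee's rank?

5

Sorted (descending): 599, 599, 574, 525, 444, 423, 401, 306, 288, 225
The 2 values of 599 occupy positions 1–2 → each gets rank 2.
Dee has value 444 MPa → rank 5.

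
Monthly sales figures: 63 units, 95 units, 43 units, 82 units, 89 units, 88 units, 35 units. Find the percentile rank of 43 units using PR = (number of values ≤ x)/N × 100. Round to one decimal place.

28.6

N = 7.
Strictly below 43: 1. Equal to 43: 1.
PR = 2/7 × 100 = 28.6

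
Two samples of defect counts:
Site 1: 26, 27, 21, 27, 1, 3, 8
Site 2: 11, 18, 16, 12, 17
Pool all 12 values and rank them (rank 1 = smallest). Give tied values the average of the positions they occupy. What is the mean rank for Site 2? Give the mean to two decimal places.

Sorted (ascending): 1, 3, 8, 11, 12, 16, 17, 18, 21, 26, 27, 27
The 2 values of 27 occupy positions 11–12 → average rank (11+12)/2 = 11.5.
Site 2 values → pooled ranks: 11→4, 18→8, 16→6, 12→5, 17→7
Mean rank = (4 + 8 + 6 + 5 + 7) / 5 = 6.00

6.00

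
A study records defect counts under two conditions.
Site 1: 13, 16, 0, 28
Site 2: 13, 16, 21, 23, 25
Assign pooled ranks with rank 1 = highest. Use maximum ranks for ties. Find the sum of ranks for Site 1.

Sorted (descending): 28, 25, 23, 21, 16, 16, 13, 13, 0
The 2 values of 16 occupy positions 5–6 → each gets rank 6.
The 2 values of 13 occupy positions 7–8 → each gets rank 8.
Site 1 values → pooled ranks: 13→8, 16→6, 0→9, 28→1
Rank sum = 8 + 6 + 9 + 1 = 24

24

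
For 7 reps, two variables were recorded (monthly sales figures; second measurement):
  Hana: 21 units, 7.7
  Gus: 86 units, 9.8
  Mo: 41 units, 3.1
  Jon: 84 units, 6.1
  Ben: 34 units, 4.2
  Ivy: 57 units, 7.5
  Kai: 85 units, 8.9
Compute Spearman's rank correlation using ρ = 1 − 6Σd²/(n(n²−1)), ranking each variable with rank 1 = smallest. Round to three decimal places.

Ranks of variable 1: 1, 7, 3, 5, 2, 4, 6
Ranks of variable 2: 5, 7, 1, 3, 2, 4, 6
d = r₁ − r₂: -4, 0, 2, 2, 0, 0, 0
d²: 16, 0, 4, 4, 0, 0, 0; Σd² = 24
ρ = 1 − 6·24/(7·48) = 1 − 144/336 = 0.571

0.571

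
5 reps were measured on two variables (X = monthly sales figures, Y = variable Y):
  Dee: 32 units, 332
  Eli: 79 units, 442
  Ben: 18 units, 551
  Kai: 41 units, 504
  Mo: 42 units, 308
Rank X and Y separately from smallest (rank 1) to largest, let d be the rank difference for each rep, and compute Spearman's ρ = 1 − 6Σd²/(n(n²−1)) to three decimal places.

-0.500

Ranks of variable 1: 2, 5, 1, 3, 4
Ranks of variable 2: 2, 3, 5, 4, 1
d = r₁ − r₂: 0, 2, -4, -1, 3
d²: 0, 4, 16, 1, 9; Σd² = 30
ρ = 1 − 6·30/(5·24) = 1 − 180/120 = -0.500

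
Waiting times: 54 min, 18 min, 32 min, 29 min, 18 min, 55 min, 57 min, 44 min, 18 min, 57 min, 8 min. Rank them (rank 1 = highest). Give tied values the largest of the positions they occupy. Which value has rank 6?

32

Sorted (descending): 57, 57, 55, 54, 44, 32, 29, 18, 18, 18, 8
The 2 values of 57 occupy positions 1–2 → each gets rank 2.
The 3 values of 18 occupy positions 8–10 → each gets rank 10.
Rank 6 → value 32.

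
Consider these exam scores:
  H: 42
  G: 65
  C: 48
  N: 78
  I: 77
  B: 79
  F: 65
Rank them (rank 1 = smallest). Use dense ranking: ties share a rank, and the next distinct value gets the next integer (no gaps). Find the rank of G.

Sorted (ascending): 42, 48, 65, 65, 77, 78, 79
The 2 values of 65 share dense rank 3.
Remaining distinct values take the next consecutive integers.
G has value 65 → rank 3.

3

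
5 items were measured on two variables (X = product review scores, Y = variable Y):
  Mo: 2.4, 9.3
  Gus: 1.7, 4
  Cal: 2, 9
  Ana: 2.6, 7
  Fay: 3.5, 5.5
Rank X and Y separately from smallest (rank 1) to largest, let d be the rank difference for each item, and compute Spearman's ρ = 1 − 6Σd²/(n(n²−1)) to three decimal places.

Ranks of variable 1: 3, 1, 2, 4, 5
Ranks of variable 2: 5, 1, 4, 3, 2
d = r₁ − r₂: -2, 0, -2, 1, 3
d²: 4, 0, 4, 1, 9; Σd² = 18
ρ = 1 − 6·18/(5·24) = 1 − 108/120 = 0.100

0.100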